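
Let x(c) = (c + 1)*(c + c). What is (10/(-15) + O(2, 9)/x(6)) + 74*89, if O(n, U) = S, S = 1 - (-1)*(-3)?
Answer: 276583/42 ≈ 6585.3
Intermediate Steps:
S = -2 (S = 1 - 1*3 = 1 - 3 = -2)
x(c) = 2*c*(1 + c) (x(c) = (1 + c)*(2*c) = 2*c*(1 + c))
O(n, U) = -2
(10/(-15) + O(2, 9)/x(6)) + 74*89 = (10/(-15) - 2*1/(12*(1 + 6))) + 74*89 = (10*(-1/15) - 2/(2*6*7)) + 6586 = (-⅔ - 2/84) + 6586 = (-⅔ - 2*1/84) + 6586 = (-⅔ - 1/42) + 6586 = -29/42 + 6586 = 276583/42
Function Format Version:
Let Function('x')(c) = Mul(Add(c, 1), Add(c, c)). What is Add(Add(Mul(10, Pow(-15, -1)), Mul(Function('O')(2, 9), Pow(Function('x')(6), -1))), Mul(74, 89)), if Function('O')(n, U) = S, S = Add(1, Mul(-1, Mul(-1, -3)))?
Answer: Rational(276583, 42) ≈ 6585.3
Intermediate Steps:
S = -2 (S = Add(1, Mul(-1, 3)) = Add(1, -3) = -2)
Function('x')(c) = Mul(2, c, Add(1, c)) (Function('x')(c) = Mul(Add(1, c), Mul(2, c)) = Mul(2, c, Add(1, c)))
Function('O')(n, U) = -2
Add(Add(Mul(10, Pow(-15, -1)), Mul(Function('O')(2, 9), Pow(Function('x')(6), -1))), Mul(74, 89)) = Add(Add(Mul(10, Pow(-15, -1)), Mul(-2, Pow(Mul(2, 6, Add(1, 6)), -1))), Mul(74, 89)) = Add(Add(Mul(10, Rational(-1, 15)), Mul(-2, Pow(Mul(2, 6, 7), -1))), 6586) = Add(Add(Rational(-2, 3), Mul(-2, Pow(84, -1))), 6586) = Add(Add(Rational(-2, 3), Mul(-2, Rational(1, 84))), 6586) = Add(Add(Rational(-2, 3), Rational(-1, 42)), 6586) = Add(Rational(-29, 42), 6586) = Rational(276583, 42)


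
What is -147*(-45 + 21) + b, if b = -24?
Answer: 3504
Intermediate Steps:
-147*(-45 + 21) + b = -147*(-45 + 21) - 24 = -147*(-24) - 24 = 3528 - 24 = 3504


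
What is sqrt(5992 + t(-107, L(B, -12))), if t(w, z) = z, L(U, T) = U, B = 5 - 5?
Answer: 2*sqrt(1498) ≈ 77.408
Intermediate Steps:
B = 0
sqrt(5992 + t(-107, L(B, -12))) = sqrt(5992 + 0) = sqrt(5992) = 2*sqrt(1498)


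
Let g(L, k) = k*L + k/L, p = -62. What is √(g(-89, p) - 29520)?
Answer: 2*I*√47528581/89 ≈ 154.92*I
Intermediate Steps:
g(L, k) = L*k + k/L
√(g(-89, p) - 29520) = √((-89*(-62) - 62/(-89)) - 29520) = √((5518 - 62*(-1/89)) - 29520) = √((5518 + 62/89) - 29520) = √(491164/89 - 29520) = √(-2136116/89) = 2*I*√47528581/89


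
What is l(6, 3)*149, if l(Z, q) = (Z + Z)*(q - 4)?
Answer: -1788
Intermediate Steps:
l(Z, q) = 2*Z*(-4 + q) (l(Z, q) = (2*Z)*(-4 + q) = 2*Z*(-4 + q))
l(6, 3)*149 = (2*6*(-4 + 3))*149 = (2*6*(-1))*149 = -12*149 = -1788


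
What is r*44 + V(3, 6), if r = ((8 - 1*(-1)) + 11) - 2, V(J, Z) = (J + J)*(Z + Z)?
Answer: 864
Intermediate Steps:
V(J, Z) = 4*J*Z (V(J, Z) = (2*J)*(2*Z) = 4*J*Z)
r = 18 (r = ((8 + 1) + 11) - 2 = (9 + 11) - 2 = 20 - 2 = 18)
r*44 + V(3, 6) = 18*44 + 4*3*6 = 792 + 72 = 864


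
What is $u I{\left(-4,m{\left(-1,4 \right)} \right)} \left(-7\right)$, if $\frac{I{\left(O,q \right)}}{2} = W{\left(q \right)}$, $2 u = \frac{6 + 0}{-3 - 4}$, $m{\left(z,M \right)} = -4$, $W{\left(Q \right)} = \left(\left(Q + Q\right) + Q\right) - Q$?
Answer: $-48$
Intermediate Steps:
$W{\left(Q \right)} = 2 Q$ ($W{\left(Q \right)} = \left(2 Q + Q\right) - Q = 3 Q - Q = 2 Q$)
$u = - \frac{3}{7}$ ($u = \frac{\left(6 + 0\right) \frac{1}{-3 - 4}}{2} = \frac{6 \frac{1}{-7}}{2} = \frac{6 \left(- \frac{1}{7}\right)}{2} = \frac{1}{2} \left(- \frac{6}{7}\right) = - \frac{3}{7} \approx -0.42857$)
$I{\left(O,q \right)} = 4 q$ ($I{\left(O,q \right)} = 2 \cdot 2 q = 4 q$)
$u I{\left(-4,m{\left(-1,4 \right)} \right)} \left(-7\right) = - \frac{3 \cdot 4 \left(-4\right)}{7} \left(-7\right) = \left(- \frac{3}{7}\right) \left(-16\right) \left(-7\right) = \frac{48}{7} \left(-7\right) = -48$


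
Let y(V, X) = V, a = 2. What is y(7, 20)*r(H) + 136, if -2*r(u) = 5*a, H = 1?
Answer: 101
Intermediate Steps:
r(u) = -5 (r(u) = -5*2/2 = -1/2*10 = -5)
y(7, 20)*r(H) + 136 = 7*(-5) + 136 = -35 + 136 = 101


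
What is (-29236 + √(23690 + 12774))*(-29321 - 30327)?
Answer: 1743868928 - 238592*√2279 ≈ 1.7325e+9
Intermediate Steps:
(-29236 + √(23690 + 12774))*(-29321 - 30327) = (-29236 + √36464)*(-59648) = (-29236 + 4*√2279)*(-59648) = 1743868928 - 238592*√2279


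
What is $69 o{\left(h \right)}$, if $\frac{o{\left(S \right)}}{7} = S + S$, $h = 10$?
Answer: $9660$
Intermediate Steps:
$o{\left(S \right)} = 14 S$ ($o{\left(S \right)} = 7 \left(S + S\right) = 7 \cdot 2 S = 14 S$)
$69 o{\left(h \right)} = 69 \cdot 14 \cdot 10 = 69 \cdot 140 = 9660$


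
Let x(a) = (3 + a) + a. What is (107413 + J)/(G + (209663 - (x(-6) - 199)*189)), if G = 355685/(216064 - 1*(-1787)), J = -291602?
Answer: -40125757839/54239808410 ≈ -0.73978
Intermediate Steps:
x(a) = 3 + 2*a
G = 355685/217851 (G = 355685/(216064 + 1787) = 355685/217851 ≈ 1.6327)
(107413 + J)/(G + (209663 - (x(-6) - 199)*189)) = (107413 - 291602)/(355685/217851 + (209663 - ((3 + 2*(-6)) - 199)*189)) = -184189/(355685/217851 + (209663 - ((3 - 12) - 199)*189)) = -184189/(355685/217851 + (209663 - (-9 - 199)*189)) = -184189/(355685/217851 + (209663 - (-208)*189)) = -184189/(355685/217851 + (209663 - 1*(-39312))) = -184189/(355685/217851 + (209663 + 39312)) = -184189/(355685/217851 + 248975) = -184189/54239808410/217851 = -184189*217851/54239808410 = -40125757839/54239808410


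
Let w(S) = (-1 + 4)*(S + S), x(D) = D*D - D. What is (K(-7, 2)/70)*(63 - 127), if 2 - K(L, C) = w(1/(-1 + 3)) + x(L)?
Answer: 1824/35 ≈ 52.114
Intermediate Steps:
x(D) = D**2 - D
w(S) = 6*S (w(S) = 3*(2*S) = 6*S)
K(L, C) = -1 - L*(-1 + L) (K(L, C) = 2 - (6/(-1 + 3) + L*(-1 + L)) = 2 - (6/2 + L*(-1 + L)) = 2 - (6*(1/2) + L*(-1 + L)) = 2 - (3 + L*(-1 + L)) = 2 + (-3 - L*(-1 + L)) = -1 - L*(-1 + L))
(K(-7, 2)/70)*(63 - 127) = ((-1 - 7 - 1*(-7)**2)/70)*(63 - 127) = ((-1 - 7 - 1*49)*(1/70))*(-64) = ((-1 - 7 - 49)*(1/70))*(-64) = -57*1/70*(-64) = -57/70*(-64) = 1824/35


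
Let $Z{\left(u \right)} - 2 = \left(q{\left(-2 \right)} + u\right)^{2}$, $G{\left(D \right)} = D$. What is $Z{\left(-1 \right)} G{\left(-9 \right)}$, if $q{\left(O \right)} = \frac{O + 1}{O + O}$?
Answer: $- \frac{369}{16} \approx -23.063$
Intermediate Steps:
$q{\left(O \right)} = \frac{1 + O}{2 O}$
$Z{\left(u \right)} = 2 + \left(\frac{1}{4} + u\right)^{2}$ ($Z{\left(u \right)} = 2 + \left(\frac{1 - 2}{2 \left(-2\right)} + u\right)^{2} = 2 + \left(\frac{1}{2} \left(- \frac{1}{2}\right) \left(-1\right) + u\right)^{2} = 2 + \left(\frac{1}{4} + u\right)^{2}$)
$Z{\left(-1 \right)} G{\left(-9 \right)} = \left(2 + \frac{\left(1 + 4 \left(-1\right)\right)^{2}}{16}\right) \left(-9\right) = \left(2 + \frac{\left(1 - 4\right)^{2}}{16}\right) \left(-9\right) = \left(2 + \frac{\left(-3\right)^{2}}{16}\right) \left(-9\right) = \left(2 + \frac{1}{16} \cdot 9\right) \left(-9\right) = \left(2 + \frac{9}{16}\right) \left(-9\right) = \frac{41}{16} \left(-9\right) = - \frac{369}{16}$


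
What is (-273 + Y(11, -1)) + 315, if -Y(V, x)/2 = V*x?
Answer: 64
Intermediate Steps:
Y(V, x) = -2*V*x
(-273 + Y(11, -1)) + 315 = (-273 - 2*11*(-1)) + 315 = (-273 + 22) + 315 = -251 + 315 = 64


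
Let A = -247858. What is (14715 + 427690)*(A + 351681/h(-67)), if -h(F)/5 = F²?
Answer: -492266210488171/4489 ≈ -1.0966e+11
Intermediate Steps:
h(F) = -5*F²
(14715 + 427690)*(A + 351681/h(-67)) = (14715 + 427690)*(-247858 + 351681/((-5*(-67)²))) = 442405*(-247858 + 351681/((-5*4489))) = 442405*(-247858 + 351681/(-22445)) = 442405*(-247858 + 351681*(-1/22445)) = 442405*(-247858 - 351681/22445) = 442405*(-5563524491/22445) = -492266210488171/4489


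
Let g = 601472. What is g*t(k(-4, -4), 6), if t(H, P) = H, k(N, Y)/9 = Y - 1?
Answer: -27066240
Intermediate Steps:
k(N, Y) = -9 + 9*Y (k(N, Y) = 9*(Y - 1) = 9*(-1 + Y) = -9 + 9*Y)
g*t(k(-4, -4), 6) = 601472*(-9 + 9*(-4)) = 601472*(-9 - 36) = 601472*(-45) = -27066240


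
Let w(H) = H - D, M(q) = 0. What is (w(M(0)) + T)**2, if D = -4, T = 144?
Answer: 21904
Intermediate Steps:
w(H) = 4 + H (w(H) = H - 1*(-4) = H + 4 = 4 + H)
(w(M(0)) + T)**2 = ((4 + 0) + 144)**2 = (4 + 144)**2 = 148**2 = 21904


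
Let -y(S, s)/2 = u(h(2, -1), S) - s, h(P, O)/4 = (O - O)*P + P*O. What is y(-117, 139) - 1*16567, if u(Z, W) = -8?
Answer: -16273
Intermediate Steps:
h(P, O) = 4*O*P (h(P, O) = 4*((O - O)*P + P*O) = 4*(0*P + O*P) = 4*(0 + O*P) = 4*(O*P) = 4*O*P)
y(S, s) = 16 + 2*s (y(S, s) = -2*(-8 - s) = 16 + 2*s)
y(-117, 139) - 1*16567 = (16 + 2*139) - 1*16567 = (16 + 278) - 16567 = 294 - 16567 = -16273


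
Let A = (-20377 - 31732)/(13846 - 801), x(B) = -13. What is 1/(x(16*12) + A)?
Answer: -13045/221694 ≈ -0.058842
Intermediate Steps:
A = -52109/13045 ≈ -3.9946
1/(x(16*12) + A) = 1/(-13 - 52109/13045) = 1/(-221694/13045) = -13045/221694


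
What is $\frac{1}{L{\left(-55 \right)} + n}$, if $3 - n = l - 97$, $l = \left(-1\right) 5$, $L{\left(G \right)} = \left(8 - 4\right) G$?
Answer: $- \frac{1}{115} \approx -0.0086956$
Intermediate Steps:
$L{\left(G \right)} = 4 G$
$l = -5$
$n = 105$ ($n = 3 - \left(-5 - 97\right) = 3 - -102 = 3 + 102 = 105$)
$\frac{1}{L{\left(-55 \right)} + n} = \frac{1}{4 \left(-55\right) + 105} = \frac{1}{-220 + 105} = \frac{1}{-115} = - \frac{1}{115}$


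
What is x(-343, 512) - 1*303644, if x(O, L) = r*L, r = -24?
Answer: -315932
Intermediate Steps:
x(O, L) = -24*L
x(-343, 512) - 1*303644 = -24*512 - 1*303644 = -12288 - 303644 = -315932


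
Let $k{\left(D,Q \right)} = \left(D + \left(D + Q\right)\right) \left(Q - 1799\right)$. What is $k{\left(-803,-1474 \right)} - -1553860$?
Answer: $11634700$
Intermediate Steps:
$k{\left(D,Q \right)} = \left(-1799 + Q\right) \left(Q + 2 D\right)$ ($k{\left(D,Q \right)} = \left(Q + 2 D\right) \left(-1799 + Q\right) = \left(-1799 + Q\right) \left(Q + 2 D\right)$)
$k{\left(-803,-1474 \right)} - -1553860 = \left(\left(-1474\right)^{2} - -2889194 - -2651726 + 2 \left(-803\right) \left(-1474\right)\right) - -1553860 = \left(2172676 + 2889194 + 2651726 + 2367244\right) + 1553860 = 10080840 + 1553860 = 11634700$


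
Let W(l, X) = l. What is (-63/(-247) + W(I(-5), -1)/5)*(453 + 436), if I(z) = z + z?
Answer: -383159/247 ≈ -1551.3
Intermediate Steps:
I(z) = 2*z
(-63/(-247) + W(I(-5), -1)/5)*(453 + 436) = (-63/(-247) + (2*(-5))/5)*(453 + 436) = (-63*(-1/247) - 10*⅕)*889 = (63/247 - 2)*889 = -431/247*889 = -383159/247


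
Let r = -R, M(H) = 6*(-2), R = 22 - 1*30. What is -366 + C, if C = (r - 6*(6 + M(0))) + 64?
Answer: -258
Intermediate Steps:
R = -8 (R = 22 - 30 = -8)
M(H) = -12
r = 8 (r = -1*(-8) = 8)
C = 108 (C = (8 - 6*(6 - 12)) + 64 = (8 - 6*(-6)) + 64 = (8 + 36) + 64 = 44 + 64 = 108)
-366 + C = -366 + 108 = -258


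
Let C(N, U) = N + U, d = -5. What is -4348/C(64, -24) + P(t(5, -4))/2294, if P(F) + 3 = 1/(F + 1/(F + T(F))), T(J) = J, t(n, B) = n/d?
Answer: -1870211/17205 ≈ -108.70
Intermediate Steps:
t(n, B) = -n/5 (t(n, B) = n/(-5) = n*(-⅕) = -n/5)
P(F) = -3 + 1/(F + 1/(2*F)) (P(F) = -3 + 1/(F + 1/(F + F)) = -3 + 1/(F + 1/(2*F)))
-4348/C(64, -24) + P(t(5, -4))/2294 = -4348/(64 - 24) + ((-3 - 6*(-⅕*5)² + 2*(-⅕*5))/(1 + 2*(-⅕*5)²))/2294 = -4348/40 + ((-3 - 6*(-1)² + 2*(-1))/(1 + 2*(-1)²))*(1/2294) = -4348*1/40 + ((-3 - 6*1 - 2)/(1 + 2*1))*(1/2294) = -1087/10 + ((-3 - 6 - 2)/(1 + 2))*(1/2294) = -1087/10 + (-11/3)*(1/2294) = -1087/10 + ((⅓)*(-11))*(1/2294) = -1087/10 - 11/3*1/2294 = -1087/10 - 11/6882 = -1870211/17205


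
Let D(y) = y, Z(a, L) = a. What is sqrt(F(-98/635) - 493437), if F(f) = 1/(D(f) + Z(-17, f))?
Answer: 2*I*sqrt(14637495644817)/10893 ≈ 702.45*I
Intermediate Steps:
F(f) = 1/(-17 + f) (F(f) = 1/(f - 17) = 1/(-17 + f))
sqrt(F(-98/635) - 493437) = sqrt(1/(-17 - 98/635) - 493437) = sqrt(1/(-10893/635) - 493437) = sqrt(-635/10893 - 493437) = sqrt(-5375009876/10893) = 2*I*sqrt(14637495644817)/10893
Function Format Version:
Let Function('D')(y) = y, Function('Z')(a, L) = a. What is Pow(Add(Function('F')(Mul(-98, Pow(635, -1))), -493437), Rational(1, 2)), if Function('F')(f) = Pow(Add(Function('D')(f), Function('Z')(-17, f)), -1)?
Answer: Mul(Rational(2, 10893), I, Pow(14637495644817, Rational(1, 2))) ≈ Mul(702.45, I)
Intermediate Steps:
Function('F')(f) = Pow(Add(-17, f), -1) (Function('F')(f) = Pow(Add(f, -17), -1) = Pow(Add(-17, f), -1))
Pow(Add(Function('F')(Mul(-98, Pow(635, -1))), -493437), Rational(1, 2)) = Pow(Add(Pow(Add(-17, Mul(-98, Pow(635, -1))), -1), -493437), Rational(1, 2)) = Pow(Add(Pow(Add(-17, Mul(-98, Rational(1, 635))), -1), -493437), Rational(1, 2)) = Pow(Add(Pow(Add(-17, Rational(-98, 635)), -1), -493437), Rational(1, 2)) = Pow(Add(Pow(Rational(-10893, 635), -1), -493437), Rational(1, 2)) = Pow(Add(Rational(-635, 10893), -493437), Rational(1, 2)) = Pow(Rational(-5375009876, 10893), Rational(1, 2)) = Mul(Rational(2, 10893), I, Pow(14637495644817, Rational(1, 2)))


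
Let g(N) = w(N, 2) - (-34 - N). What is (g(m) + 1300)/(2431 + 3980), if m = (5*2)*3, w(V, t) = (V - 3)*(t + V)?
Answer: 2228/6411 ≈ 0.34753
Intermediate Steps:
w(V, t) = (-3 + V)*(V + t)
m = 30 (m = 10*3 = 30)
g(N) = 28 + N² (g(N) = (N² - 3*N - 3*2 + N*2) - (-34 - N) = (N² - 3*N - 6 + 2*N) + (34 + N) = (-6 + N² - N) + (34 + N) = 28 + N²)
(g(m) + 1300)/(2431 + 3980) = ((28 + 30²) + 1300)/(2431 + 3980) = ((28 + 900) + 1300)/6411 = (928 + 1300)*(1/6411) = 2228*(1/6411) = 2228/6411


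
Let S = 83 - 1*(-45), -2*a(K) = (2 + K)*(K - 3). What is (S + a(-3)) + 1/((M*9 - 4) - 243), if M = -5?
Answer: 36499/292 ≈ 125.00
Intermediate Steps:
a(K) = -(-3 + K)*(2 + K)/2 (a(K) = -(2 + K)*(K - 3)/2 = -(2 + K)*(-3 + K)/2 = -(-3 + K)*(2 + K)/2)
S = 128 (S = 83 + 45 = 128)
(S + a(-3)) + 1/((M*9 - 4) - 243) = (128 + (3 + (½)*(-3) - ½*(-3)²)) + 1/((-5*9 - 4) - 243) = (128 + (3 - 3/2 - ½*9)) + 1/((-45 - 4) - 243) = (128 + (3 - 3/2 - 9/2)) + 1/(-49 - 243) = (128 - 3) + 1/(-292) = 125 - 1/292 = 36499/292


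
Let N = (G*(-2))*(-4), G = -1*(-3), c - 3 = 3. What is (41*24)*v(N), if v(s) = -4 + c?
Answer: 1968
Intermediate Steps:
c = 6 (c = 3 + 3 = 6)
G = 3
N = 24 (N = (3*(-2))*(-4) = -6*(-4) = 24)
v(s) = 2 (v(s) = -4 + 6 = 2)
(41*24)*v(N) = (41*24)*2 = 984*2 = 1968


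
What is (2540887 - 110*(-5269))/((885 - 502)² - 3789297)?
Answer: -3120477/3642608 ≈ -0.85666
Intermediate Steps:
(2540887 - 110*(-5269))/((885 - 502)² - 3789297) = (2540887 + 579590)/(383² - 3789297) = 3120477/(146689 - 3789297) = 3120477/(-3642608) = 3120477*(-1/3642608) = -3120477/3642608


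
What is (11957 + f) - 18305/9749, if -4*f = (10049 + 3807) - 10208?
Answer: 107659400/9749 ≈ 11043.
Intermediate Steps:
f = -912 (f = -((10049 + 3807) - 10208)/4 = -(13856 - 10208)/4 = -¼*3648 = -912)
(11957 + f) - 18305/9749 = (11957 - 912) - 18305/9749 = 11045 - 18305*1/9749 = 11045 - 18305/9749 = 107659400/9749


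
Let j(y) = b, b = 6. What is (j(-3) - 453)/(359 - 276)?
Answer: -447/83 ≈ -5.3855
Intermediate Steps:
j(y) = 6
(j(-3) - 453)/(359 - 276) = (6 - 453)/(359 - 276) = -447/83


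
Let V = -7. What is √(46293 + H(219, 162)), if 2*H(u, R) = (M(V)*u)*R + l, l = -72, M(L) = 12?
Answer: 5*√10365 ≈ 509.04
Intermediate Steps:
H(u, R) = -36 + 6*R*u (H(u, R) = ((12*u)*R - 72)/2 = (12*R*u - 72)/2 = (-72 + 12*R*u)/2 = -36 + 6*R*u)
√(46293 + H(219, 162)) = √(46293 + (-36 + 6*162*219)) = √(46293 + (-36 + 212868)) = √(46293 + 212832) = √259125 = 5*√10365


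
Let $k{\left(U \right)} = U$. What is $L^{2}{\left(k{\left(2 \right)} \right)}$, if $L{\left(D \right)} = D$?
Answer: $4$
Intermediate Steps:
$L^{2}{\left(k{\left(2 \right)} \right)} = 2^{2} = 4$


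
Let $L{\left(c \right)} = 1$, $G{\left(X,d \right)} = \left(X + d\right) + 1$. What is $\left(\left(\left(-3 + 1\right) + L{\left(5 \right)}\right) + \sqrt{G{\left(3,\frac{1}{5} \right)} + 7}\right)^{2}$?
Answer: $\frac{61}{5} - \frac{4 \sqrt{70}}{5} \approx 5.5067$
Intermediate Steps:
$G{\left(X,d \right)} = 1 + X + d$
$\left(\left(\left(-3 + 1\right) + L{\left(5 \right)}\right) + \sqrt{G{\left(3,\frac{1}{5} \right)} + 7}\right)^{2} = \left(\left(\left(-3 + 1\right) + 1\right) + \sqrt{\left(1 + 3 + \frac{1}{5}\right) + 7}\right)^{2} = \left(\left(-2 + 1\right) + \sqrt{\left(1 + 3 + \frac{1}{5}\right) + 7}\right)^{2} = \left(-1 + \sqrt{\frac{21}{5} + 7}\right)^{2} = \left(-1 + \sqrt{\frac{56}{5}}\right)^{2} = \left(-1 + \frac{2 \sqrt{70}}{5}\right)^{2}$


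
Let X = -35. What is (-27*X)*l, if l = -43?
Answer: -40635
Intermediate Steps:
(-27*X)*l = -27*(-35)*(-43) = 945*(-43) = -40635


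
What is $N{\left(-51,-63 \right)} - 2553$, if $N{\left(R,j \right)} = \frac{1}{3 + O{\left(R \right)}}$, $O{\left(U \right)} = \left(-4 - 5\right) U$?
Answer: $- \frac{1179485}{462} \approx -2553.0$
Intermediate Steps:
$O{\left(U \right)} = - 9 U$
$N{\left(R,j \right)} = \frac{1}{3 - 9 R}$
$N{\left(-51,-63 \right)} - 2553 = - \frac{1}{-3 + 9 \left(-51\right)} - 2553 = - \frac{1}{-3 - 459} - 2553 = - \frac{1}{-462} - 2553 = \left(-1\right) \left(- \frac{1}{462}\right) - 2553 = \frac{1}{462} - 2553 = - \frac{1179485}{462}$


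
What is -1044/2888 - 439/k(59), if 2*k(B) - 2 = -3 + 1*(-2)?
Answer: 633133/2166 ≈ 292.31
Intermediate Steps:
k(B) = -3/2 (k(B) = 1 + (-3 + 1*(-2))/2 = 1 + (-3 - 2)/2 = 1 + (½)*(-5) = 1 - 5/2 = -3/2)
-1044/2888 - 439/k(59) = -1044/2888 - 439/(-3/2) = -1044*1/2888 - 439*(-⅔) = -261/722 + 878/3 = 633133/2166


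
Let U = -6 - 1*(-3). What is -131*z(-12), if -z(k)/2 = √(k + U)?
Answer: 262*I*√15 ≈ 1014.7*I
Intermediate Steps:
U = -3 (U = -6 + 3 = -3)
z(k) = -2*√(-3 + k) (z(k) = -2*√(k - 3) = -2*√(-3 + k))
-131*z(-12) = -(-262)*√(-3 - 12) = -(-262)*√(-15) = -(-262)*I*√15 = 262*I*√15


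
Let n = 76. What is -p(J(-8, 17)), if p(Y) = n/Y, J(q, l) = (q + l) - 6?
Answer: -76/3 ≈ -25.333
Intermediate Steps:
J(q, l) = -6 + l + q (J(q, l) = (l + q) - 6 = -6 + l + q)
p(Y) = 76/Y
-p(J(-8, 17)) = -76/(-6 + 17 - 8) = -76/3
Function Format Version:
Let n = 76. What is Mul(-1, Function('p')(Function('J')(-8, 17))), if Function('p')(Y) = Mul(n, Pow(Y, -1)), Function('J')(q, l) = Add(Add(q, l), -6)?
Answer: Rational(-76, 3) ≈ -25.333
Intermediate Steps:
Function('J')(q, l) = Add(-6, l, q) (Function('J')(q, l) = Add(Add(l, q), -6) = Add(-6, l, q))
Function('p')(Y) = Mul(76, Pow(Y, -1))
Mul(-1, Function('p')(Function('J')(-8, 17))) = Mul(-1, Mul(76, Pow(Add(-6, 17, -8), -1))) = Mul(-1, Mul(76, Pow(3, -1))) = Mul(-1, Mul(76, Rational(1, 3))) = Mul(-1, Rational(76, 3)) = Rational(-76, 3)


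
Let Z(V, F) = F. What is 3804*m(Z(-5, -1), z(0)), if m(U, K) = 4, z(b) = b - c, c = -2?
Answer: 15216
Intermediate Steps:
z(b) = 2 + b (z(b) = b - 1*(-2) = b + 2 = 2 + b)
3804*m(Z(-5, -1), z(0)) = 3804*4 = 15216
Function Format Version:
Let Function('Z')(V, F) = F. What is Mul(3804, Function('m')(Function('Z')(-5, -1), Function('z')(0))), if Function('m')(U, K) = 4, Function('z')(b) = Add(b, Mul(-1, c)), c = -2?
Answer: 15216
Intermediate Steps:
Function('z')(b) = Add(2, b) (Function('z')(b) = Add(b, Mul(-1, -2)) = Add(b, 2) = Add(2, b))
Mul(3804, Function('m')(Function('Z')(-5, -1), Function('z')(0))) = Mul(3804, 4) = 15216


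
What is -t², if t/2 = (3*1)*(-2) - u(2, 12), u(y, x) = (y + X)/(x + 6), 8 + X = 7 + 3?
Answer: -12544/81 ≈ -154.86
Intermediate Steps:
X = 2 (X = -8 + (7 + 3) = -8 + 10 = 2)
u(y, x) = (2 + y)/(6 + x) (u(y, x) = (y + 2)/(x + 6) = (2 + y)/(6 + x))
t = -112/9 (t = 2*((3*1)*(-2) - (2 + 2)/(6 + 12)) = 2*(3*(-2) - 4/18) = 2*(-6 - 4/18) = 2*(-6 - 1*2/9) = 2*(-6 - 2/9) = 2*(-56/9) = -112/9 ≈ -12.444)
-t² = -(-112/9)² = -1*12544/81 = -12544/81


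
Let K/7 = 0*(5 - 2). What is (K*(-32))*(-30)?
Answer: 0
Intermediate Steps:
K = 0 (K = 7*(0*(5 - 2)) = 7*(0*3) = 7*0 = 0)
(K*(-32))*(-30) = (0*(-32))*(-30) = 0*(-30) = 0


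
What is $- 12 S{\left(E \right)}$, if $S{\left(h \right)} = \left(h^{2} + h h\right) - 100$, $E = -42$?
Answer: $-41136$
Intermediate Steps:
$S{\left(h \right)} = -100 + 2 h^{2}$ ($S{\left(h \right)} = \left(h^{2} + h^{2}\right) - 100 = 2 h^{2} - 100 = -100 + 2 h^{2}$)
$- 12 S{\left(E \right)} = - 12 \left(-100 + 2 \left(-42\right)^{2}\right) = - 12 \left(-100 + 2 \cdot 1764\right) = - 12 \left(-100 + 3528\right) = \left(-12\right) 3428 = -41136$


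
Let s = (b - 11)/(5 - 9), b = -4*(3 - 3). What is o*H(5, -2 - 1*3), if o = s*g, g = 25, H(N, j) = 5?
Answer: 1375/4 ≈ 343.75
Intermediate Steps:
b = 0 (b = -4*0 = 0)
s = 11/4 (s = (0 - 11)/(5 - 9) = -11/(-4) = -11*(-1/4) = 11/4 ≈ 2.7500)
o = 275/4 (o = (11/4)*25 = 275/4 ≈ 68.750)
o*H(5, -2 - 1*3) = (275/4)*5 = 1375/4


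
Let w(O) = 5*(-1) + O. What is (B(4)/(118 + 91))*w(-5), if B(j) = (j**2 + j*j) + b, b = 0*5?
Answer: -320/209 ≈ -1.5311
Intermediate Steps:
b = 0
w(O) = -5 + O
B(j) = 2*j**2 (B(j) = (j**2 + j*j) + 0 = (j**2 + j**2) + 0 = 2*j**2 + 0 = 2*j**2)
(B(4)/(118 + 91))*w(-5) = ((2*4**2)/(118 + 91))*(-5 - 5) = ((2*16)/209)*(-10) = (32*(1/209))*(-10) = (32/209)*(-10) = -320/209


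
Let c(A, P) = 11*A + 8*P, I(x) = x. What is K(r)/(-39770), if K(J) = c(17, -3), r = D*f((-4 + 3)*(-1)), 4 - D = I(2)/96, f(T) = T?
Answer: -163/39770 ≈ -0.0040986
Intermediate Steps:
D = 191/48 (D = 4 - 2/96 = 4 - 1*1/48 = 4 - 1/48 = 191/48 ≈ 3.9792)
c(A, P) = 8*P + 11*A
r = 191/48 (r = 191*((-4 + 3)*(-1))/48 = 191*(-1*(-1))/48 = (191/48)*1 = 191/48 ≈ 3.9792)
K(J) = 163 (K(J) = 8*(-3) + 11*17 = -24 + 187 = 163)
K(r)/(-39770) = 163/(-39770) = 163*(-1/39770) = -163/39770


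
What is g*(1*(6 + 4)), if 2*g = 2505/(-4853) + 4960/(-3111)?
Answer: -159319675/15097683 ≈ -10.553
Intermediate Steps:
g = -31863935/30195366 (g = (2505/(-4853) + 4960/(-3111))/2 = (2505*(-1/4853) + 4960*(-1/3111))/2 = (-2505/4853 - 4960/3111)/2 = (½)*(-31863935/15097683) = -31863935/30195366 ≈ -1.0553)
g*(1*(6 + 4)) = -31863935*(6 + 4)/30195366 = -31863935*10/30195366 = -31863935/30195366*10 = -159319675/15097683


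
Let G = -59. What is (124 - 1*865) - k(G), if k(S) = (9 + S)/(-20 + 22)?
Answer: -716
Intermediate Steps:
k(S) = 9/2 + S/2 (k(S) = (9 + S)/2 = (9 + S)*(1/2) = 9/2 + S/2)
(124 - 1*865) - k(G) = (124 - 1*865) - (9/2 + (1/2)*(-59)) = (124 - 865) - (9/2 - 59/2) = -741 - 1*(-25) = -741 + 25 = -716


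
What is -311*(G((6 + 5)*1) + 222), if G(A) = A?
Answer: -72463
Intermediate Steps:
-311*(G((6 + 5)*1) + 222) = -311*((6 + 5)*1 + 222) = -311*(11*1 + 222) = -311*(11 + 222) = -311*233 = -72463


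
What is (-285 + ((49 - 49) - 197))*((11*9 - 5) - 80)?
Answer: -6748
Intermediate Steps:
(-285 + ((49 - 49) - 197))*((11*9 - 5) - 80) = (-285 + (0 - 197))*((99 - 5) - 80) = (-285 - 197)*(94 - 80) = -482*14 = -6748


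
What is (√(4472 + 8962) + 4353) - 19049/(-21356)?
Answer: 92981717/21356 + √13434 ≈ 4469.8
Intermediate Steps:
(√(4472 + 8962) + 4353) - 19049/(-21356) = (√13434 + 4353) - 19049*(-1/21356) = (4353 + √13434) + 19049/21356 = 92981717/21356 + √13434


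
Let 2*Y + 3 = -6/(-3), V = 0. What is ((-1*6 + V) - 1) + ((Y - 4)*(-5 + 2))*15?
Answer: 391/2 ≈ 195.50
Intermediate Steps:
Y = -½ (Y = -3/2 + (-6/(-3))/2 = -3/2 + (-6*(-⅓))/2 = -3/2 + (½)*2 = -3/2 + 1 = -½ ≈ -0.50000)
((-1*6 + V) - 1) + ((Y - 4)*(-5 + 2))*15 = ((-1*6 + 0) - 1) + ((-½ - 4)*(-5 + 2))*15 = ((-6 + 0) - 1) - 9/2*(-3)*15 = (-6 - 1) + (27/2)*15 = -7 + 405/2 = 391/2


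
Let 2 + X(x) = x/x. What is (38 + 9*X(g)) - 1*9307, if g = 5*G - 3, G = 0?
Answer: -9278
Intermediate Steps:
g = -3 (g = 5*0 - 3 = 0 - 3 = -3)
X(x) = -1 (X(x) = -2 + x/x = -2 + 1 = -1)
(38 + 9*X(g)) - 1*9307 = (38 + 9*(-1)) - 1*9307 = (38 - 9) - 9307 = 29 - 9307 = -9278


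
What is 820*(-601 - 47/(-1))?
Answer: -454280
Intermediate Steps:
820*(-601 - 47/(-1)) = 820*(-601 - 1*(-47)) = 820*(-601 + 47) = 820*(-554) = -454280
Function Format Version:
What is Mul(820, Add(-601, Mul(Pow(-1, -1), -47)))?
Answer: -454280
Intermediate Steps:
Mul(820, Add(-601, Mul(Pow(-1, -1), -47))) = Mul(820, Add(-601, Mul(-1, -47))) = Mul(820, Add(-601, 47)) = Mul(820, -554) = -454280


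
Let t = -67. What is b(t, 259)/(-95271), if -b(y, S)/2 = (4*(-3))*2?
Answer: -16/31757 ≈ -0.00050383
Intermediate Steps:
b(y, S) = 48 (b(y, S) = -2*4*(-3)*2 = -(-24)*2 = -2*(-24) = 48)
b(t, 259)/(-95271) = 48/(-95271) = 48*(-1/95271) = -16/31757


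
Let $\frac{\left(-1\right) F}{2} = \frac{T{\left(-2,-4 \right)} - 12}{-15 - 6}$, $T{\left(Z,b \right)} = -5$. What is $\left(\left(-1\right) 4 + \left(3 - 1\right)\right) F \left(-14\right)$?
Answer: $- \frac{136}{3} \approx -45.333$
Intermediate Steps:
$F = - \frac{34}{21}$ ($F = - 2 \frac{-5 - 12}{-15 - 6} = - 2 \left(- \frac{17}{-21}\right) = - 2 \left(\left(-17\right) \left(- \frac{1}{21}\right)\right) = \left(-2\right) \frac{17}{21} = - \frac{34}{21} \approx -1.619$)
$\left(\left(-1\right) 4 + \left(3 - 1\right)\right) F \left(-14\right) = \left(\left(-1\right) 4 + \left(3 - 1\right)\right) \left(- \frac{34}{21}\right) \left(-14\right) = \left(-4 + \left(3 - 1\right)\right) \left(- \frac{34}{21}\right) \left(-14\right) = \left(-4 + 2\right) \left(- \frac{34}{21}\right) \left(-14\right) = \left(-2\right) \left(- \frac{34}{21}\right) \left(-14\right) = \frac{68}{21} \left(-14\right) = - \frac{136}{3}$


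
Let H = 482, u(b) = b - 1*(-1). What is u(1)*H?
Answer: 964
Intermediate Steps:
u(b) = 1 + b (u(b) = b + 1 = 1 + b)
u(1)*H = (1 + 1)*482 = 2*482 = 964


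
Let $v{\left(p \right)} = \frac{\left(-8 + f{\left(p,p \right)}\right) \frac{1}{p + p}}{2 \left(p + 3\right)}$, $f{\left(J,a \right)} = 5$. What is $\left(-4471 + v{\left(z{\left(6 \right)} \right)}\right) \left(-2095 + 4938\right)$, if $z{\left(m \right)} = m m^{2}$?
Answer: $- \frac{801711537659}{63072} \approx -1.2711 \cdot 10^{7}$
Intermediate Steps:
$z{\left(m \right)} = m^{3}$
$v{\left(p \right)} = - \frac{3}{2 p \left(6 + 2 p\right)}$ ($v{\left(p \right)} = \frac{\left(-8 + 5\right) \frac{1}{p + p}}{2 \left(p + 3\right)} = \frac{\left(-3\right) \frac{1}{2 p}}{2 \left(3 + p\right)} = \frac{\left(-3\right) \frac{1}{2 p}}{6 + 2 p} = \frac{\left(- \frac{3}{2}\right) \frac{1}{p}}{6 + 2 p} = - \frac{3}{2 p \left(6 + 2 p\right)}$)
$\left(-4471 + v{\left(z{\left(6 \right)} \right)}\right) \left(-2095 + 4938\right) = \left(-4471 - \frac{3}{4 \cdot 6^{3} \left(3 + 6^{3}\right)}\right) \left(-2095 + 4938\right) = \left(-4471 - \frac{3}{4 \cdot 216 \left(3 + 216\right)}\right) 2843 = \left(-4471 - \frac{1}{288 \cdot 219}\right) 2843 = \left(-4471 - \frac{1}{288} \cdot \frac{1}{219}\right) 2843 = \left(-4471 - \frac{1}{63072}\right) 2843 = \left(- \frac{281994913}{63072}\right) 2843 = - \frac{801711537659}{63072}$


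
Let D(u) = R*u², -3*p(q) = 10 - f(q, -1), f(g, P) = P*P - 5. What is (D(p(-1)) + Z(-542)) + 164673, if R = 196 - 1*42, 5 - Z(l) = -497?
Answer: 1516759/9 ≈ 1.6853e+5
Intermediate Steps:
Z(l) = 502 (Z(l) = 5 - 1*(-497) = 5 + 497 = 502)
f(g, P) = -5 + P² (f(g, P) = P² - 5 = -5 + P²)
p(q) = -14/3 (p(q) = -(10 - (-5 + (-1)²))/3 = -(10 - (-5 + 1))/3 = -(10 - 1*(-4))/3 = -(10 + 4)/3 = -⅓*14 = -14/3)
R = 154 (R = 196 - 42 = 154)
D(u) = 154*u²
(D(p(-1)) + Z(-542)) + 164673 = (154*(-14/3)² + 502) + 164673 = (154*(196/9) + 502) + 164673 = (30184/9 + 502) + 164673 = 34702/9 + 164673 = 1516759/9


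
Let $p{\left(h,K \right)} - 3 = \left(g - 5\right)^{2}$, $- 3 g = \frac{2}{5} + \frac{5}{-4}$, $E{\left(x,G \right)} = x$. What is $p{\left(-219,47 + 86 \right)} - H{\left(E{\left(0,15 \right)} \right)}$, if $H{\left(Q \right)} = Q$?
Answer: $\frac{90889}{3600} \approx 25.247$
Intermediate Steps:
$g = \frac{17}{60}$ ($g = - \frac{\frac{2}{5} + \frac{5}{-4}}{3} = - \frac{2 \cdot \frac{1}{5} + 5 \left(- \frac{1}{4}\right)}{3} = - \frac{\frac{2}{5} - \frac{5}{4}}{3} = \left(- \frac{1}{3}\right) \left(- \frac{17}{20}\right) = \frac{17}{60} \approx 0.28333$)
$p{\left(h,K \right)} = \frac{90889}{3600}$ ($p{\left(h,K \right)} = 3 + \left(\frac{17}{60} - 5\right)^{2} = 3 + \left(- \frac{283}{60}\right)^{2} = 3 + \frac{80089}{3600} = \frac{90889}{3600}$)
$p{\left(-219,47 + 86 \right)} - H{\left(E{\left(0,15 \right)} \right)} = \frac{90889}{3600} - 0 = \frac{90889}{3600} + 0 = \frac{90889}{3600}$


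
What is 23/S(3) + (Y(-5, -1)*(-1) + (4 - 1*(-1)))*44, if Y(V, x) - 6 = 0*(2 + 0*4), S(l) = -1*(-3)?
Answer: -109/3 ≈ -36.333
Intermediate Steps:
S(l) = 3
Y(V, x) = 6 (Y(V, x) = 6 + 0*(2 + 0*4) = 6 + 0*(2 + 0) = 6 + 0*2 = 6 + 0 = 6)
23/S(3) + (Y(-5, -1)*(-1) + (4 - 1*(-1)))*44 = 23/3 + (6*(-1) + (4 - 1*(-1)))*44 = 23*(⅓) + (-6 + (4 + 1))*44 = 23/3 + (-6 + 5)*44 = 23/3 - 1*44 = 23/3 - 44 = -109/3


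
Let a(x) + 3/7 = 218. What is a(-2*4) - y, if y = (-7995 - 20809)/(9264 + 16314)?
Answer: 2796923/12789 ≈ 218.70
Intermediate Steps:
a(x) = 1523/7 (a(x) = -3/7 + 218 = 1523/7)
y = -14402/12789 (y = -28804/25578 = -28804*1/25578 = -14402/12789 ≈ -1.1261)
a(-2*4) - y = 1523/7 - 1*(-14402/12789) = 1523/7 + 14402/12789 = 2796923/12789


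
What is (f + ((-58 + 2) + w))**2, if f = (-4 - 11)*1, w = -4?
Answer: 5625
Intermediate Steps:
f = -15 (f = -15*1 = -15)
(f + ((-58 + 2) + w))**2 = (-15 + ((-58 + 2) - 4))**2 = (-15 + (-56 - 4))**2 = (-15 - 60)**2 = (-75)**2 = 5625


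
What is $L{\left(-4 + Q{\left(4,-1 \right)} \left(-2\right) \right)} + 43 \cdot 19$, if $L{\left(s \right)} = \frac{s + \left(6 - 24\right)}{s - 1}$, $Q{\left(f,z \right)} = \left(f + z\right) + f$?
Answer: $\frac{15559}{19} \approx 818.89$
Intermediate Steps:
$Q{\left(f,z \right)} = z + 2 f$
$L{\left(s \right)} = \frac{-18 + s}{-1 + s}$ ($L{\left(s \right)} = \frac{s + \left(6 - 24\right)}{-1 + s} = \frac{s - 18}{-1 + s} = \frac{-18 + s}{-1 + s}$)
$L{\left(-4 + Q{\left(4,-1 \right)} \left(-2\right) \right)} + 43 \cdot 19 = \frac{-18 + \left(-4 + \left(-1 + 2 \cdot 4\right) \left(-2\right)\right)}{-1 + \left(-4 + \left(-1 + 2 \cdot 4\right) \left(-2\right)\right)} + 43 \cdot 19 = \frac{-18 + \left(-4 + \left(-1 + 8\right) \left(-2\right)\right)}{-1 + \left(-4 + \left(-1 + 8\right) \left(-2\right)\right)} + 817 = \frac{-18 + \left(-4 + 7 \left(-2\right)\right)}{-1 + \left(-4 + 7 \left(-2\right)\right)} + 817 = \frac{-18 - 18}{-1 - 18} + 817 = \frac{1}{-19} \left(-36\right) + 817 = \left(- \frac{1}{19}\right) \left(-36\right) + 817 = \frac{36}{19} + 817 = \frac{15559}{19}$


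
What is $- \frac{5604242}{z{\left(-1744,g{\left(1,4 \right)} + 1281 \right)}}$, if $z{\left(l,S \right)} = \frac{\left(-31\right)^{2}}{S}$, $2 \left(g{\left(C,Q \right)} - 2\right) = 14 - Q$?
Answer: $- \frac{232847216}{31} \approx -7.5112 \cdot 10^{6}$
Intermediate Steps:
$g{\left(C,Q \right)} = 9 - \frac{Q}{2}$ ($g{\left(C,Q \right)} = 2 + \frac{14 - Q}{2} = 2 - \left(-7 + \frac{Q}{2}\right) = 9 - \frac{Q}{2}$)
$z{\left(l,S \right)} = \frac{961}{S}$
$- \frac{5604242}{z{\left(-1744,g{\left(1,4 \right)} + 1281 \right)}} = - \frac{5604242}{961 \frac{1}{\left(9 - 2\right) + 1281}} = - \frac{5604242}{961 \frac{1}{7 + 1281}} = - \frac{5604242}{961 \cdot \frac{1}{1288}} = - \frac{5604242}{\frac{961}{1288}} = \left(-5604242\right) \frac{1288}{961} = - \frac{232847216}{31}$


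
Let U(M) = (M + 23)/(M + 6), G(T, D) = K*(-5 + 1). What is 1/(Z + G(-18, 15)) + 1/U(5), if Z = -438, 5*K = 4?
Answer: 12063/30884 ≈ 0.39059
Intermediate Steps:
K = ⅘ (K = (⅕)*4 = ⅘ ≈ 0.80000)
G(T, D) = -16/5 (G(T, D) = 4*(-5 + 1)/5 = (⅘)*(-4) = -16/5)
U(M) = (23 + M)/(6 + M)
1/(Z + G(-18, 15)) + 1/U(5) = 1/(-438 - 16/5) + 1/((23 + 5)/(6 + 5)) = 1/(-2206/5) + 1/(28/11) = -5/2206 + 1/((1/11)*28) = -5/2206 + 1/(28/11) = -5/2206 + 11/28 = 12063/30884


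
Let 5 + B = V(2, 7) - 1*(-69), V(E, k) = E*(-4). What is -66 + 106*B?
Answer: 5870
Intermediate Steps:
V(E, k) = -4*E
B = 56 (B = -5 + (-4*2 - 1*(-69)) = -5 + (-8 + 69) = -5 + 61 = 56)
-66 + 106*B = -66 + 106*56 = -66 + 5936 = 5870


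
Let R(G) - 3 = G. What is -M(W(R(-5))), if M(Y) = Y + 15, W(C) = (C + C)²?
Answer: -31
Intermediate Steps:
R(G) = 3 + G
W(C) = 4*C² (W(C) = (2*C)² = 4*C²)
M(Y) = 15 + Y
-M(W(R(-5))) = -(15 + 4*(3 - 5)²) = -(15 + 4*(-2)²) = -(15 + 4*4) = -(15 + 16) = -1*31 = -31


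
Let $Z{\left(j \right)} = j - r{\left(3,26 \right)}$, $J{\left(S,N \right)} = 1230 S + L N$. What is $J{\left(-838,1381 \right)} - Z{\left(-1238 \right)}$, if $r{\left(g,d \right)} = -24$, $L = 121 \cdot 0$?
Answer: $-1029526$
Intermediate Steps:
$L = 0$
$J{\left(S,N \right)} = 1230 S$ ($J{\left(S,N \right)} = 1230 S + 0 N = 1230 S + 0 = 1230 S$)
$Z{\left(j \right)} = 24 + j$ ($Z{\left(j \right)} = j - -24 = j + 24 = 24 + j$)
$J{\left(-838,1381 \right)} - Z{\left(-1238 \right)} = 1230 \left(-838\right) - \left(24 - 1238\right) = -1030740 - -1214 = -1030740 + 1214 = -1029526$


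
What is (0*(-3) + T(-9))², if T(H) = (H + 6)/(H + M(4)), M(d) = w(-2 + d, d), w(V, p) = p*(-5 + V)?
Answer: 1/49 ≈ 0.020408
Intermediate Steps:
M(d) = d*(-7 + d) (M(d) = d*(-5 + (-2 + d)) = d*(-7 + d))
T(H) = (6 + H)/(-12 + H) (T(H) = (H + 6)/(H + 4*(-7 + 4)) = (6 + H)/(H + 4*(-3)) = (6 + H)/(H - 12) = (6 + H)/(-12 + H))
(0*(-3) + T(-9))² = (0*(-3) + (6 - 9)/(-12 - 9))² = (0 - 3/(-21))² = (0 - 1/21*(-3))² = (0 + ⅐)² = (⅐)² = 1/49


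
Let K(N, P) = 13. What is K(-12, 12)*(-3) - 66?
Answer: -105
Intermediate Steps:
K(-12, 12)*(-3) - 66 = 13*(-3) - 66 = -39 - 66 = -105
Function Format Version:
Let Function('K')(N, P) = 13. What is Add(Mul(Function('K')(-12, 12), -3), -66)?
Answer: -105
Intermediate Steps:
Add(Mul(Function('K')(-12, 12), -3), -66) = Add(Mul(13, -3), -66) = Add(-39, -66) = -105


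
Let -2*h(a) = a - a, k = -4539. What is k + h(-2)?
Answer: -4539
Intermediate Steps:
h(a) = 0 (h(a) = -(a - a)/2 = -1/2*0 = 0)
k + h(-2) = -4539 + 0 = -4539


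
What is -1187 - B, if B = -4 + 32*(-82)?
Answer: 1441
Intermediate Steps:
B = -2628 (B = -4 - 2624 = -2628)
-1187 - B = -1187 - 1*(-2628) = -1187 + 2628 = 1441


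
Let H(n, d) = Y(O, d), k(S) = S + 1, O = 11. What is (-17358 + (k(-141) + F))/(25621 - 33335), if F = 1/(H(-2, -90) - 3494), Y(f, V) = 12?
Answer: 60928037/26860148 ≈ 2.2683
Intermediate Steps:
k(S) = 1 + S
H(n, d) = 12
F = -1/3482 (F = 1/(12 - 3494) = 1/(-3482) = -1/3482 ≈ -0.00028719)
(-17358 + (k(-141) + F))/(25621 - 33335) = (-17358 + ((1 - 141) - 1/3482))/(25621 - 33335) = (-17358 + (-140 - 1/3482))/(-7714) = (-17358 - 487481/3482)*(-1/7714) = -60928037/3482*(-1/7714) = 60928037/26860148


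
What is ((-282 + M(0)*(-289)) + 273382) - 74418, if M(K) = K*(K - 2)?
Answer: 198682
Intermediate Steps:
M(K) = K*(-2 + K)
((-282 + M(0)*(-289)) + 273382) - 74418 = ((-282 + (0*(-2 + 0))*(-289)) + 273382) - 74418 = ((-282 + (0*(-2))*(-289)) + 273382) - 74418 = ((-282 + 0*(-289)) + 273382) - 74418 = ((-282 + 0) + 273382) - 74418 = (-282 + 273382) - 74418 = 273100 - 74418 = 198682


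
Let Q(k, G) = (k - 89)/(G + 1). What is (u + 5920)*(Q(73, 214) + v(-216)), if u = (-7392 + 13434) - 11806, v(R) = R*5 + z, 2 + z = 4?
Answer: -36158616/215 ≈ -1.6818e+5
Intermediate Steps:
z = 2 (z = -2 + 4 = 2)
v(R) = 2 + 5*R (v(R) = R*5 + 2 = 5*R + 2 = 2 + 5*R)
Q(k, G) = (-89 + k)/(1 + G)
u = -5764 (u = 6042 - 11806 = -5764)
(u + 5920)*(Q(73, 214) + v(-216)) = (-5764 + 5920)*((-89 + 73)/(1 + 214) + (2 + 5*(-216))) = 156*(-16/215 + (2 - 1080)) = 156*((1/215)*(-16) - 1078) = 156*(-16/215 - 1078) = 156*(-231786/215) = -36158616/215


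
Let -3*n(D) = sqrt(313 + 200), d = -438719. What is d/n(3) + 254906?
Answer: 254906 + 438719*sqrt(57)/57 ≈ 3.1302e+5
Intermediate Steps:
n(D) = -sqrt(57) (n(D) = -sqrt(313 + 200)/3 = -sqrt(57))
d/n(3) + 254906 = -438719*(-sqrt(57)/57) + 254906 = -(-438719)*sqrt(57)/57 + 254906 = 438719*sqrt(57)/57 + 254906 = 254906 + 438719*sqrt(57)/57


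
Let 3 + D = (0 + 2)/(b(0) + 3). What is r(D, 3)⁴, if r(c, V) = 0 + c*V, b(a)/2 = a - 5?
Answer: 22667121/2401 ≈ 9440.7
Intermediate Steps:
b(a) = -10 + 2*a (b(a) = 2*(a - 5) = 2*(-5 + a) = -10 + 2*a)
D = -23/7 (D = -3 + (0 + 2)/((-10 + 2*0) + 3) = -3 + 2/((-10 + 0) + 3) = -3 + 2/(-10 + 3) = -3 + 2/(-7) = -3 + 2*(-⅐) = -3 - 2/7 = -23/7 ≈ -3.2857)
r(c, V) = V*c (r(c, V) = 0 + V*c = V*c)
r(D, 3)⁴ = (3*(-23/7))⁴ = (-69/7)⁴ = 22667121/2401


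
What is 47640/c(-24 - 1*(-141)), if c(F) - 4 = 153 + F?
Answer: 23820/137 ≈ 173.87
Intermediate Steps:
c(F) = 157 + F (c(F) = 4 + (153 + F) = 157 + F)
47640/c(-24 - 1*(-141)) = 47640/(157 + (-24 - 1*(-141))) = 47640/(157 + (-24 + 141)) = 47640/(157 + 117) = 47640/274 = 47640*(1/274) = 23820/137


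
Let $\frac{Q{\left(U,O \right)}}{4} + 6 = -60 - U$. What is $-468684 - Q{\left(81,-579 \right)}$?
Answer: $-468096$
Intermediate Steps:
$Q{\left(U,O \right)} = -264 - 4 U$ ($Q{\left(U,O \right)} = -24 + 4 \left(-60 - U\right) = -24 - \left(240 + 4 U\right) = -264 - 4 U$)
$-468684 - Q{\left(81,-579 \right)} = -468684 - \left(-264 - 324\right) = -468684 - -588 = -468684 + 588 = -468096$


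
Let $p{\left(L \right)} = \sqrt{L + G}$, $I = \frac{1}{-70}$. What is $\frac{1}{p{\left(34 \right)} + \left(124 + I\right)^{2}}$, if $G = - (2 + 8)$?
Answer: $\frac{123030900300}{1891287075137227} - \frac{48020000 \sqrt{6}}{5673861225411681} \approx 6.5031 \cdot 10^{-5}$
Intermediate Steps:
$I = - \frac{1}{70} \approx -0.014286$
$G = -10$ ($G = \left(-1\right) 10 = -10$)
$p{\left(L \right)} = \sqrt{-10 + L}$ ($p{\left(L \right)} = \sqrt{L - 10} = \sqrt{-10 + L}$)
$\frac{1}{p{\left(34 \right)} + \left(124 + I\right)^{2}} = \frac{1}{\sqrt{-10 + 34} + \left(124 - \frac{1}{70}\right)^{2}} = \frac{1}{\sqrt{24} + \left(\frac{8679}{70}\right)^{2}} = \frac{1}{2 \sqrt{6} + \frac{75325041}{4900}} = \frac{1}{\frac{75325041}{4900} + 2 \sqrt{6}}$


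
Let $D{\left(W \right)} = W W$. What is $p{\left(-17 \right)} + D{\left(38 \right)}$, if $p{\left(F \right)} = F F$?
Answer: $1733$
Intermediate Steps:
$D{\left(W \right)} = W^{2}$
$p{\left(F \right)} = F^{2}$
$p{\left(-17 \right)} + D{\left(38 \right)} = \left(-17\right)^{2} + 38^{2} = 289 + 1444 = 1733$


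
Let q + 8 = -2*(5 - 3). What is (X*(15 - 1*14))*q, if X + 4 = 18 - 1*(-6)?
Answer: -240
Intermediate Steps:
q = -12 (q = -8 - 2*(5 - 3) = -8 - 2*2 = -8 - 4 = -12)
X = 20 (X = -4 + (18 - 1*(-6)) = -4 + (18 + 6) = -4 + 24 = 20)
(X*(15 - 1*14))*q = (20*(15 - 1*14))*(-12) = (20*(15 - 14))*(-12) = (20*1)*(-12) = 20*(-12) = -240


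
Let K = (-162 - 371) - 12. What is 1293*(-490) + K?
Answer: -634115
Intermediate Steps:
K = -545 (K = -533 - 12 = -545)
1293*(-490) + K = 1293*(-490) - 545 = -633570 - 545 = -634115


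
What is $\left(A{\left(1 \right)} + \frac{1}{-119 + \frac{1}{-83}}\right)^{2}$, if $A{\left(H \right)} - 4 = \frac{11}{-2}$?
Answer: $\frac{55502500}{24393721} \approx 2.2753$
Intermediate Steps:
$A{\left(H \right)} = - \frac{3}{2}$ ($A{\left(H \right)} = 4 + \frac{11}{-2} = 4 + 11 \left(- \frac{1}{2}\right) = 4 - \frac{11}{2} = - \frac{3}{2}$)
$\left(A{\left(1 \right)} + \frac{1}{-119 + \frac{1}{-83}}\right)^{2} = \left(- \frac{3}{2} + \frac{1}{-119 + \frac{1}{-83}}\right)^{2} = \left(- \frac{3}{2} + \frac{1}{-119 - \frac{1}{83}}\right)^{2} = \left(- \frac{3}{2} + \frac{1}{- \frac{9878}{83}}\right)^{2} = \left(- \frac{3}{2} - \frac{83}{9878}\right)^{2} = \left(- \frac{7450}{4939}\right)^{2} = \frac{55502500}{24393721}$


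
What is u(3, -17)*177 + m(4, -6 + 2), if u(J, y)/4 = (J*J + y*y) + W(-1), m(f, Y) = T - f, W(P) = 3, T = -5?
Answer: 213099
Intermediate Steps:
m(f, Y) = -5 - f
u(J, y) = 12 + 4*J² + 4*y² (u(J, y) = 4*((J*J + y*y) + 3) = 4*((J² + y²) + 3) = 4*(3 + J² + y²) = 12 + 4*J² + 4*y²)
u(3, -17)*177 + m(4, -6 + 2) = (12 + 4*3² + 4*(-17)²)*177 + (-5 - 1*4) = (12 + 4*9 + 4*289)*177 + (-5 - 4) = (12 + 36 + 1156)*177 - 9 = 1204*177 - 9 = 213108 - 9 = 213099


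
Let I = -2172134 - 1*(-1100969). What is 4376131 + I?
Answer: 3304966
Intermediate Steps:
I = -1071165 (I = -2172134 + 1100969 = -1071165)
4376131 + I = 4376131 - 1071165 = 3304966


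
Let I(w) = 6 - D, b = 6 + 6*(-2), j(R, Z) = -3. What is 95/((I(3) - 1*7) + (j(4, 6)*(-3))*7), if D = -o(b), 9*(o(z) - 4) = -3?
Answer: 285/197 ≈ 1.4467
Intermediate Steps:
b = -6 (b = 6 - 12 = -6)
o(z) = 11/3 (o(z) = 4 + (⅑)*(-3) = 4 - ⅓ = 11/3)
D = -11/3 (D = -1*11/3 = -11/3 ≈ -3.6667)
I(w) = 29/3 (I(w) = 6 - 1*(-11/3) = 6 + 11/3 = 29/3)
95/((I(3) - 1*7) + (j(4, 6)*(-3))*7) = 95/((29/3 - 1*7) - 3*(-3)*7) = 95/((29/3 - 7) + 9*7) = 95/(8/3 + 63) = 95/(197/3) = 95*(3/197) = 285/197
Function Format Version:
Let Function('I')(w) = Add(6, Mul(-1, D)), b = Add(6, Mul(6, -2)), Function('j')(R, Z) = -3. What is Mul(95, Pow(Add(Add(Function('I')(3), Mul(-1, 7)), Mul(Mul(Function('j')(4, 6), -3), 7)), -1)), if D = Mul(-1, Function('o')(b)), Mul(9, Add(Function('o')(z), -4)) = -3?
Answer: Rational(285, 197) ≈ 1.4467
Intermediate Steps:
b = -6 (b = Add(6, -12) = -6)
Function('o')(z) = Rational(11, 3) (Function('o')(z) = Add(4, Mul(Rational(1, 9), -3)) = Add(4, Rational(-1, 3)) = Rational(11, 3))
D = Rational(-11, 3) (D = Mul(-1, Rational(11, 3)) = Rational(-11, 3) ≈ -3.6667)
Function('I')(w) = Rational(29, 3) (Function('I')(w) = Add(6, Mul(-1, Rational(-11, 3))) = Add(6, Rational(11, 3)) = Rational(29, 3))
Mul(95, Pow(Add(Add(Function('I')(3), Mul(-1, 7)), Mul(Mul(Function('j')(4, 6), -3), 7)), -1)) = Mul(95, Pow(Add(Add(Rational(29, 3), Mul(-1, 7)), Mul(Mul(-3, -3), 7)), -1)) = Mul(95, Pow(Add(Add(Rational(29, 3), -7), Mul(9, 7)), -1)) = Mul(95, Pow(Add(Rational(8, 3), 63), -1)) = Mul(95, Pow(Rational(197, 3), -1)) = Mul(95, Rational(3, 197)) = Rational(285, 197)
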